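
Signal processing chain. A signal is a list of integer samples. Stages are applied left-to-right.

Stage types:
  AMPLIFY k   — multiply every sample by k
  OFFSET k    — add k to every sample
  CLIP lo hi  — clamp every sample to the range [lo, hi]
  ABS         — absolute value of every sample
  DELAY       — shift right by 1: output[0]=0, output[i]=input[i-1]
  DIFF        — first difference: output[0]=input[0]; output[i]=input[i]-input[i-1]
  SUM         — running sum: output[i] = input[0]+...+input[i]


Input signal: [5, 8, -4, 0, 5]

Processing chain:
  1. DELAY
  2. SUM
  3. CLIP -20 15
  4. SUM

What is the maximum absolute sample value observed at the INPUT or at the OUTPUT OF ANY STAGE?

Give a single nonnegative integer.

Answer: 36

Derivation:
Input: [5, 8, -4, 0, 5] (max |s|=8)
Stage 1 (DELAY): [0, 5, 8, -4, 0] = [0, 5, 8, -4, 0] -> [0, 5, 8, -4, 0] (max |s|=8)
Stage 2 (SUM): sum[0..0]=0, sum[0..1]=5, sum[0..2]=13, sum[0..3]=9, sum[0..4]=9 -> [0, 5, 13, 9, 9] (max |s|=13)
Stage 3 (CLIP -20 15): clip(0,-20,15)=0, clip(5,-20,15)=5, clip(13,-20,15)=13, clip(9,-20,15)=9, clip(9,-20,15)=9 -> [0, 5, 13, 9, 9] (max |s|=13)
Stage 4 (SUM): sum[0..0]=0, sum[0..1]=5, sum[0..2]=18, sum[0..3]=27, sum[0..4]=36 -> [0, 5, 18, 27, 36] (max |s|=36)
Overall max amplitude: 36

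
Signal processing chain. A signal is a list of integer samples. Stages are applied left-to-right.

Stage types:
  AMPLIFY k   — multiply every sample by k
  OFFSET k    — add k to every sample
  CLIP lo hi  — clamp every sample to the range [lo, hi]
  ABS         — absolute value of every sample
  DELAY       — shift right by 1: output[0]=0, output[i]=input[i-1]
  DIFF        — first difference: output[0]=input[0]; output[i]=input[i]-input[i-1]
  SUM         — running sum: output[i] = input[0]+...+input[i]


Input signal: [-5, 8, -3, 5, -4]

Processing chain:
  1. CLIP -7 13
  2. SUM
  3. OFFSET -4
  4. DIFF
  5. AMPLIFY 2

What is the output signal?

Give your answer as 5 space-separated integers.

Input: [-5, 8, -3, 5, -4]
Stage 1 (CLIP -7 13): clip(-5,-7,13)=-5, clip(8,-7,13)=8, clip(-3,-7,13)=-3, clip(5,-7,13)=5, clip(-4,-7,13)=-4 -> [-5, 8, -3, 5, -4]
Stage 2 (SUM): sum[0..0]=-5, sum[0..1]=3, sum[0..2]=0, sum[0..3]=5, sum[0..4]=1 -> [-5, 3, 0, 5, 1]
Stage 3 (OFFSET -4): -5+-4=-9, 3+-4=-1, 0+-4=-4, 5+-4=1, 1+-4=-3 -> [-9, -1, -4, 1, -3]
Stage 4 (DIFF): s[0]=-9, -1--9=8, -4--1=-3, 1--4=5, -3-1=-4 -> [-9, 8, -3, 5, -4]
Stage 5 (AMPLIFY 2): -9*2=-18, 8*2=16, -3*2=-6, 5*2=10, -4*2=-8 -> [-18, 16, -6, 10, -8]

Answer: -18 16 -6 10 -8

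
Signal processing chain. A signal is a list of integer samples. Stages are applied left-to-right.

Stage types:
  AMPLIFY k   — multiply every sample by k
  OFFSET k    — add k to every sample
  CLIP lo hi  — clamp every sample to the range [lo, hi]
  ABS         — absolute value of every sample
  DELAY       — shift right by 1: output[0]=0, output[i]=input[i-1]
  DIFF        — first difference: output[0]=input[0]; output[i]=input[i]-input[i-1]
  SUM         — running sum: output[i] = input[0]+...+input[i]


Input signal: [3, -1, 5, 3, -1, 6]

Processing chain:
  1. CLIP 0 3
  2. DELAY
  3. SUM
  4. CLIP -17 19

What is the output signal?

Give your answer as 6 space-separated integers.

Input: [3, -1, 5, 3, -1, 6]
Stage 1 (CLIP 0 3): clip(3,0,3)=3, clip(-1,0,3)=0, clip(5,0,3)=3, clip(3,0,3)=3, clip(-1,0,3)=0, clip(6,0,3)=3 -> [3, 0, 3, 3, 0, 3]
Stage 2 (DELAY): [0, 3, 0, 3, 3, 0] = [0, 3, 0, 3, 3, 0] -> [0, 3, 0, 3, 3, 0]
Stage 3 (SUM): sum[0..0]=0, sum[0..1]=3, sum[0..2]=3, sum[0..3]=6, sum[0..4]=9, sum[0..5]=9 -> [0, 3, 3, 6, 9, 9]
Stage 4 (CLIP -17 19): clip(0,-17,19)=0, clip(3,-17,19)=3, clip(3,-17,19)=3, clip(6,-17,19)=6, clip(9,-17,19)=9, clip(9,-17,19)=9 -> [0, 3, 3, 6, 9, 9]

Answer: 0 3 3 6 9 9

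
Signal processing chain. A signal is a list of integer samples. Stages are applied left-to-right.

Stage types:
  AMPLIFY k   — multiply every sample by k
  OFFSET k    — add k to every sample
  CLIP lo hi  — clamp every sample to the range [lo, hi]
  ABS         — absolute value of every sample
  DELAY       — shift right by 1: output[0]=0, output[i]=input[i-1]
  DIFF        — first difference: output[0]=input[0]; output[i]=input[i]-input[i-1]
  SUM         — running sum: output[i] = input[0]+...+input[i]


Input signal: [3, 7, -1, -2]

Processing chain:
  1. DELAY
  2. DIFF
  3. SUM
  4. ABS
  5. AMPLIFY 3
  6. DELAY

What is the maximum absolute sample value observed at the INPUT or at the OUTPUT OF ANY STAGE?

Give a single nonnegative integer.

Input: [3, 7, -1, -2] (max |s|=7)
Stage 1 (DELAY): [0, 3, 7, -1] = [0, 3, 7, -1] -> [0, 3, 7, -1] (max |s|=7)
Stage 2 (DIFF): s[0]=0, 3-0=3, 7-3=4, -1-7=-8 -> [0, 3, 4, -8] (max |s|=8)
Stage 3 (SUM): sum[0..0]=0, sum[0..1]=3, sum[0..2]=7, sum[0..3]=-1 -> [0, 3, 7, -1] (max |s|=7)
Stage 4 (ABS): |0|=0, |3|=3, |7|=7, |-1|=1 -> [0, 3, 7, 1] (max |s|=7)
Stage 5 (AMPLIFY 3): 0*3=0, 3*3=9, 7*3=21, 1*3=3 -> [0, 9, 21, 3] (max |s|=21)
Stage 6 (DELAY): [0, 0, 9, 21] = [0, 0, 9, 21] -> [0, 0, 9, 21] (max |s|=21)
Overall max amplitude: 21

Answer: 21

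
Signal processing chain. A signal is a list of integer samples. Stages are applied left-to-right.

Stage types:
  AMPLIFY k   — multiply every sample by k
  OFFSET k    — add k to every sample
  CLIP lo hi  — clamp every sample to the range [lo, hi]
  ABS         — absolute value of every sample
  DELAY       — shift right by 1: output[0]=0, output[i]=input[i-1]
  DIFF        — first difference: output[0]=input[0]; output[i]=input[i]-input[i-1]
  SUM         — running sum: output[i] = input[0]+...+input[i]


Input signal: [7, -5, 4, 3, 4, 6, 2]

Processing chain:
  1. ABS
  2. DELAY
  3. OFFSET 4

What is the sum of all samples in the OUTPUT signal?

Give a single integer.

Input: [7, -5, 4, 3, 4, 6, 2]
Stage 1 (ABS): |7|=7, |-5|=5, |4|=4, |3|=3, |4|=4, |6|=6, |2|=2 -> [7, 5, 4, 3, 4, 6, 2]
Stage 2 (DELAY): [0, 7, 5, 4, 3, 4, 6] = [0, 7, 5, 4, 3, 4, 6] -> [0, 7, 5, 4, 3, 4, 6]
Stage 3 (OFFSET 4): 0+4=4, 7+4=11, 5+4=9, 4+4=8, 3+4=7, 4+4=8, 6+4=10 -> [4, 11, 9, 8, 7, 8, 10]
Output sum: 57

Answer: 57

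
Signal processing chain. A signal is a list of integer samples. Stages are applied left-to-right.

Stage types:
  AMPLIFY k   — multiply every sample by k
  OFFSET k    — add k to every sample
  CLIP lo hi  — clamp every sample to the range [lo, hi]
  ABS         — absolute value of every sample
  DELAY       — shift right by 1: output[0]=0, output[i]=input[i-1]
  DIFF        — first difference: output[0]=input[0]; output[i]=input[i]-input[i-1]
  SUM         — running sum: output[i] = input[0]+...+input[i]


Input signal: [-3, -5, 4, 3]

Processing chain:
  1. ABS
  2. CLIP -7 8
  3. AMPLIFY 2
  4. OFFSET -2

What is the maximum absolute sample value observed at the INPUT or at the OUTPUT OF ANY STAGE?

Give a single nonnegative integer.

Input: [-3, -5, 4, 3] (max |s|=5)
Stage 1 (ABS): |-3|=3, |-5|=5, |4|=4, |3|=3 -> [3, 5, 4, 3] (max |s|=5)
Stage 2 (CLIP -7 8): clip(3,-7,8)=3, clip(5,-7,8)=5, clip(4,-7,8)=4, clip(3,-7,8)=3 -> [3, 5, 4, 3] (max |s|=5)
Stage 3 (AMPLIFY 2): 3*2=6, 5*2=10, 4*2=8, 3*2=6 -> [6, 10, 8, 6] (max |s|=10)
Stage 4 (OFFSET -2): 6+-2=4, 10+-2=8, 8+-2=6, 6+-2=4 -> [4, 8, 6, 4] (max |s|=8)
Overall max amplitude: 10

Answer: 10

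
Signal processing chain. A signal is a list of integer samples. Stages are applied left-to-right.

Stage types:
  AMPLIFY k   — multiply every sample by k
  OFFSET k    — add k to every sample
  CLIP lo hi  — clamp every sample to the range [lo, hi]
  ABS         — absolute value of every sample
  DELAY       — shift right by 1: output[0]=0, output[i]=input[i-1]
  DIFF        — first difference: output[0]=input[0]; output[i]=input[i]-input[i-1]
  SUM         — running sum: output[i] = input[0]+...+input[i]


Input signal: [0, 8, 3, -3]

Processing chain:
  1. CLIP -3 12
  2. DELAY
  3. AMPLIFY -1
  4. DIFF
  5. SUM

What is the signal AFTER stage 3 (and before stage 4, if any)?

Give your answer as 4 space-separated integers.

Input: [0, 8, 3, -3]
Stage 1 (CLIP -3 12): clip(0,-3,12)=0, clip(8,-3,12)=8, clip(3,-3,12)=3, clip(-3,-3,12)=-3 -> [0, 8, 3, -3]
Stage 2 (DELAY): [0, 0, 8, 3] = [0, 0, 8, 3] -> [0, 0, 8, 3]
Stage 3 (AMPLIFY -1): 0*-1=0, 0*-1=0, 8*-1=-8, 3*-1=-3 -> [0, 0, -8, -3]

Answer: 0 0 -8 -3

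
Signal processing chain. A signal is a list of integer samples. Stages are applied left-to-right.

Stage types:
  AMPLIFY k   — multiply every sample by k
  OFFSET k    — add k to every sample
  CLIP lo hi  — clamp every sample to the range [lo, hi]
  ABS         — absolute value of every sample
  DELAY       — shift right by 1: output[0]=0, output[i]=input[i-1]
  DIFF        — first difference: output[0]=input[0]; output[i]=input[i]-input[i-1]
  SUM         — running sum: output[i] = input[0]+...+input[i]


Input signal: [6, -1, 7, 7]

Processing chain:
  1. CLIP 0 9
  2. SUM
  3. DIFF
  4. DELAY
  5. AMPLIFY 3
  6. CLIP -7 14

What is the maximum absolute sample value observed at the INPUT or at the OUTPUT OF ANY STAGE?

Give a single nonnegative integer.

Answer: 21

Derivation:
Input: [6, -1, 7, 7] (max |s|=7)
Stage 1 (CLIP 0 9): clip(6,0,9)=6, clip(-1,0,9)=0, clip(7,0,9)=7, clip(7,0,9)=7 -> [6, 0, 7, 7] (max |s|=7)
Stage 2 (SUM): sum[0..0]=6, sum[0..1]=6, sum[0..2]=13, sum[0..3]=20 -> [6, 6, 13, 20] (max |s|=20)
Stage 3 (DIFF): s[0]=6, 6-6=0, 13-6=7, 20-13=7 -> [6, 0, 7, 7] (max |s|=7)
Stage 4 (DELAY): [0, 6, 0, 7] = [0, 6, 0, 7] -> [0, 6, 0, 7] (max |s|=7)
Stage 5 (AMPLIFY 3): 0*3=0, 6*3=18, 0*3=0, 7*3=21 -> [0, 18, 0, 21] (max |s|=21)
Stage 6 (CLIP -7 14): clip(0,-7,14)=0, clip(18,-7,14)=14, clip(0,-7,14)=0, clip(21,-7,14)=14 -> [0, 14, 0, 14] (max |s|=14)
Overall max amplitude: 21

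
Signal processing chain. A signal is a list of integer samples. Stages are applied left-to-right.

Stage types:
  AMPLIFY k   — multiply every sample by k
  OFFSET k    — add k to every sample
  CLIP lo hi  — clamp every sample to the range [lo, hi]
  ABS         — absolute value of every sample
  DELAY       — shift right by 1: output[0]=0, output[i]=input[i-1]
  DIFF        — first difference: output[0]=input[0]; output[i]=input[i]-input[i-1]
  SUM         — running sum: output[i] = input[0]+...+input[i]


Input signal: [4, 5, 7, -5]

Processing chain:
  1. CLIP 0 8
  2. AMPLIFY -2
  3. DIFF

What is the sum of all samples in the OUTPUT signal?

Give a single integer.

Input: [4, 5, 7, -5]
Stage 1 (CLIP 0 8): clip(4,0,8)=4, clip(5,0,8)=5, clip(7,0,8)=7, clip(-5,0,8)=0 -> [4, 5, 7, 0]
Stage 2 (AMPLIFY -2): 4*-2=-8, 5*-2=-10, 7*-2=-14, 0*-2=0 -> [-8, -10, -14, 0]
Stage 3 (DIFF): s[0]=-8, -10--8=-2, -14--10=-4, 0--14=14 -> [-8, -2, -4, 14]
Output sum: 0

Answer: 0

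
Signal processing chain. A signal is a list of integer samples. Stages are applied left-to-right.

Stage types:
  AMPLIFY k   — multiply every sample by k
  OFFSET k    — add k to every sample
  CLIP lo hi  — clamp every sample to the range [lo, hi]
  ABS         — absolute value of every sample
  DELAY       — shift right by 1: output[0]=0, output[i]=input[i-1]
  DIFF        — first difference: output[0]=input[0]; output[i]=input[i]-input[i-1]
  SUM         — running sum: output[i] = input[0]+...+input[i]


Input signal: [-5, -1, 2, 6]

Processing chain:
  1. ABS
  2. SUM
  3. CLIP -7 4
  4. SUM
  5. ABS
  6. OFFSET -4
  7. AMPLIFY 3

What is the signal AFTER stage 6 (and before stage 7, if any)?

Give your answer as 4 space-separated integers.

Input: [-5, -1, 2, 6]
Stage 1 (ABS): |-5|=5, |-1|=1, |2|=2, |6|=6 -> [5, 1, 2, 6]
Stage 2 (SUM): sum[0..0]=5, sum[0..1]=6, sum[0..2]=8, sum[0..3]=14 -> [5, 6, 8, 14]
Stage 3 (CLIP -7 4): clip(5,-7,4)=4, clip(6,-7,4)=4, clip(8,-7,4)=4, clip(14,-7,4)=4 -> [4, 4, 4, 4]
Stage 4 (SUM): sum[0..0]=4, sum[0..1]=8, sum[0..2]=12, sum[0..3]=16 -> [4, 8, 12, 16]
Stage 5 (ABS): |4|=4, |8|=8, |12|=12, |16|=16 -> [4, 8, 12, 16]
Stage 6 (OFFSET -4): 4+-4=0, 8+-4=4, 12+-4=8, 16+-4=12 -> [0, 4, 8, 12]

Answer: 0 4 8 12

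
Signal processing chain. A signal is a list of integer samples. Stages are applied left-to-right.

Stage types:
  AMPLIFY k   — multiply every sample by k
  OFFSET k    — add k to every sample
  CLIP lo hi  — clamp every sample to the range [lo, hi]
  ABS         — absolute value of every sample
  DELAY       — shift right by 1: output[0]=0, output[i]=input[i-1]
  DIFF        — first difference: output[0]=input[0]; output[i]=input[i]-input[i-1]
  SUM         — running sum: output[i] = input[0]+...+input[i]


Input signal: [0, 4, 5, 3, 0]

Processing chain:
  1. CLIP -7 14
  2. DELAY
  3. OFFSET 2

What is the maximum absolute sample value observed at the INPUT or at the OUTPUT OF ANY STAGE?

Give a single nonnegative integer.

Answer: 7

Derivation:
Input: [0, 4, 5, 3, 0] (max |s|=5)
Stage 1 (CLIP -7 14): clip(0,-7,14)=0, clip(4,-7,14)=4, clip(5,-7,14)=5, clip(3,-7,14)=3, clip(0,-7,14)=0 -> [0, 4, 5, 3, 0] (max |s|=5)
Stage 2 (DELAY): [0, 0, 4, 5, 3] = [0, 0, 4, 5, 3] -> [0, 0, 4, 5, 3] (max |s|=5)
Stage 3 (OFFSET 2): 0+2=2, 0+2=2, 4+2=6, 5+2=7, 3+2=5 -> [2, 2, 6, 7, 5] (max |s|=7)
Overall max amplitude: 7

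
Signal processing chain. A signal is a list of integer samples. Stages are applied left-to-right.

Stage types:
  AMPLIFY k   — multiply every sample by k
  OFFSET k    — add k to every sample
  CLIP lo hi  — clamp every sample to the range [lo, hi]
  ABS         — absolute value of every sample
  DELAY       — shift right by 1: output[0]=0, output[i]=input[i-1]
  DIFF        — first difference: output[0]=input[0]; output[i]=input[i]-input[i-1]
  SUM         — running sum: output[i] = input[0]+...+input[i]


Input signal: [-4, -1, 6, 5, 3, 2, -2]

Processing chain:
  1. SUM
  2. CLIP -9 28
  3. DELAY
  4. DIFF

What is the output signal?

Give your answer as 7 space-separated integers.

Input: [-4, -1, 6, 5, 3, 2, -2]
Stage 1 (SUM): sum[0..0]=-4, sum[0..1]=-5, sum[0..2]=1, sum[0..3]=6, sum[0..4]=9, sum[0..5]=11, sum[0..6]=9 -> [-4, -5, 1, 6, 9, 11, 9]
Stage 2 (CLIP -9 28): clip(-4,-9,28)=-4, clip(-5,-9,28)=-5, clip(1,-9,28)=1, clip(6,-9,28)=6, clip(9,-9,28)=9, clip(11,-9,28)=11, clip(9,-9,28)=9 -> [-4, -5, 1, 6, 9, 11, 9]
Stage 3 (DELAY): [0, -4, -5, 1, 6, 9, 11] = [0, -4, -5, 1, 6, 9, 11] -> [0, -4, -5, 1, 6, 9, 11]
Stage 4 (DIFF): s[0]=0, -4-0=-4, -5--4=-1, 1--5=6, 6-1=5, 9-6=3, 11-9=2 -> [0, -4, -1, 6, 5, 3, 2]

Answer: 0 -4 -1 6 5 3 2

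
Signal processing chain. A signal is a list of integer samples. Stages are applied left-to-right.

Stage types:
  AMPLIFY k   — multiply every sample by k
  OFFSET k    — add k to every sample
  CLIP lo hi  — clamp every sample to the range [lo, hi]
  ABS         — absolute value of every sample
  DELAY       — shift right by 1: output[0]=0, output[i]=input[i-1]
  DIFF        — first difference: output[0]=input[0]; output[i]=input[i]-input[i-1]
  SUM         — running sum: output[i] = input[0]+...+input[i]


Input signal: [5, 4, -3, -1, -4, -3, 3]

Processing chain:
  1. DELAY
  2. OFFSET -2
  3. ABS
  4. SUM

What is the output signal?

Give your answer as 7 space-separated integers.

Answer: 2 5 7 12 15 21 26

Derivation:
Input: [5, 4, -3, -1, -4, -3, 3]
Stage 1 (DELAY): [0, 5, 4, -3, -1, -4, -3] = [0, 5, 4, -3, -1, -4, -3] -> [0, 5, 4, -3, -1, -4, -3]
Stage 2 (OFFSET -2): 0+-2=-2, 5+-2=3, 4+-2=2, -3+-2=-5, -1+-2=-3, -4+-2=-6, -3+-2=-5 -> [-2, 3, 2, -5, -3, -6, -5]
Stage 3 (ABS): |-2|=2, |3|=3, |2|=2, |-5|=5, |-3|=3, |-6|=6, |-5|=5 -> [2, 3, 2, 5, 3, 6, 5]
Stage 4 (SUM): sum[0..0]=2, sum[0..1]=5, sum[0..2]=7, sum[0..3]=12, sum[0..4]=15, sum[0..5]=21, sum[0..6]=26 -> [2, 5, 7, 12, 15, 21, 26]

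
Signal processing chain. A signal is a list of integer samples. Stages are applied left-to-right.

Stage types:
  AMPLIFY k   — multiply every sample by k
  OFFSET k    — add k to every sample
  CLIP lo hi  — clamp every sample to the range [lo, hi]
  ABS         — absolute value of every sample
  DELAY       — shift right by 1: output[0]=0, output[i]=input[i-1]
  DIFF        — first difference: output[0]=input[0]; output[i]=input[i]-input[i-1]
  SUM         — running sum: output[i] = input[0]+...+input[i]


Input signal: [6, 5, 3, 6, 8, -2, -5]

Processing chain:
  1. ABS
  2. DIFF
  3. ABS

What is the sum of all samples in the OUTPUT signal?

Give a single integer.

Answer: 23

Derivation:
Input: [6, 5, 3, 6, 8, -2, -5]
Stage 1 (ABS): |6|=6, |5|=5, |3|=3, |6|=6, |8|=8, |-2|=2, |-5|=5 -> [6, 5, 3, 6, 8, 2, 5]
Stage 2 (DIFF): s[0]=6, 5-6=-1, 3-5=-2, 6-3=3, 8-6=2, 2-8=-6, 5-2=3 -> [6, -1, -2, 3, 2, -6, 3]
Stage 3 (ABS): |6|=6, |-1|=1, |-2|=2, |3|=3, |2|=2, |-6|=6, |3|=3 -> [6, 1, 2, 3, 2, 6, 3]
Output sum: 23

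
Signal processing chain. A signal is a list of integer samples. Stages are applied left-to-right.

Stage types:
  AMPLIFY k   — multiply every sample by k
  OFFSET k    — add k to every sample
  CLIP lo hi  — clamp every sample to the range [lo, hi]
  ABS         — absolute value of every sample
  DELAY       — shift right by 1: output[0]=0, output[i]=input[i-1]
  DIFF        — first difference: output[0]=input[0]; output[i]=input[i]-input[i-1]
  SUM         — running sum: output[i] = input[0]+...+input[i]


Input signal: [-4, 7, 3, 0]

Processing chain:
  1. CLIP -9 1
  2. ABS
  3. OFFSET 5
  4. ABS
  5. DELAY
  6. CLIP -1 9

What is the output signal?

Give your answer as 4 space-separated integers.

Answer: 0 9 6 6

Derivation:
Input: [-4, 7, 3, 0]
Stage 1 (CLIP -9 1): clip(-4,-9,1)=-4, clip(7,-9,1)=1, clip(3,-9,1)=1, clip(0,-9,1)=0 -> [-4, 1, 1, 0]
Stage 2 (ABS): |-4|=4, |1|=1, |1|=1, |0|=0 -> [4, 1, 1, 0]
Stage 3 (OFFSET 5): 4+5=9, 1+5=6, 1+5=6, 0+5=5 -> [9, 6, 6, 5]
Stage 4 (ABS): |9|=9, |6|=6, |6|=6, |5|=5 -> [9, 6, 6, 5]
Stage 5 (DELAY): [0, 9, 6, 6] = [0, 9, 6, 6] -> [0, 9, 6, 6]
Stage 6 (CLIP -1 9): clip(0,-1,9)=0, clip(9,-1,9)=9, clip(6,-1,9)=6, clip(6,-1,9)=6 -> [0, 9, 6, 6]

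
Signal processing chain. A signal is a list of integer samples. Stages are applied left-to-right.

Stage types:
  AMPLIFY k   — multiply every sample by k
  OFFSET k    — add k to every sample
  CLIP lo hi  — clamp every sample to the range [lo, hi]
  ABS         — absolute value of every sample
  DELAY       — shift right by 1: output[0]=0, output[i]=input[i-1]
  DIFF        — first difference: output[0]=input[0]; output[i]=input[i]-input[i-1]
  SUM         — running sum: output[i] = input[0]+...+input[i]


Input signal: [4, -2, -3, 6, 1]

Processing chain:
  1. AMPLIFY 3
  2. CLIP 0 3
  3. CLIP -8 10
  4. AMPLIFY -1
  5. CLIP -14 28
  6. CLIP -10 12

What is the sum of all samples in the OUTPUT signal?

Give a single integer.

Answer: -9

Derivation:
Input: [4, -2, -3, 6, 1]
Stage 1 (AMPLIFY 3): 4*3=12, -2*3=-6, -3*3=-9, 6*3=18, 1*3=3 -> [12, -6, -9, 18, 3]
Stage 2 (CLIP 0 3): clip(12,0,3)=3, clip(-6,0,3)=0, clip(-9,0,3)=0, clip(18,0,3)=3, clip(3,0,3)=3 -> [3, 0, 0, 3, 3]
Stage 3 (CLIP -8 10): clip(3,-8,10)=3, clip(0,-8,10)=0, clip(0,-8,10)=0, clip(3,-8,10)=3, clip(3,-8,10)=3 -> [3, 0, 0, 3, 3]
Stage 4 (AMPLIFY -1): 3*-1=-3, 0*-1=0, 0*-1=0, 3*-1=-3, 3*-1=-3 -> [-3, 0, 0, -3, -3]
Stage 5 (CLIP -14 28): clip(-3,-14,28)=-3, clip(0,-14,28)=0, clip(0,-14,28)=0, clip(-3,-14,28)=-3, clip(-3,-14,28)=-3 -> [-3, 0, 0, -3, -3]
Stage 6 (CLIP -10 12): clip(-3,-10,12)=-3, clip(0,-10,12)=0, clip(0,-10,12)=0, clip(-3,-10,12)=-3, clip(-3,-10,12)=-3 -> [-3, 0, 0, -3, -3]
Output sum: -9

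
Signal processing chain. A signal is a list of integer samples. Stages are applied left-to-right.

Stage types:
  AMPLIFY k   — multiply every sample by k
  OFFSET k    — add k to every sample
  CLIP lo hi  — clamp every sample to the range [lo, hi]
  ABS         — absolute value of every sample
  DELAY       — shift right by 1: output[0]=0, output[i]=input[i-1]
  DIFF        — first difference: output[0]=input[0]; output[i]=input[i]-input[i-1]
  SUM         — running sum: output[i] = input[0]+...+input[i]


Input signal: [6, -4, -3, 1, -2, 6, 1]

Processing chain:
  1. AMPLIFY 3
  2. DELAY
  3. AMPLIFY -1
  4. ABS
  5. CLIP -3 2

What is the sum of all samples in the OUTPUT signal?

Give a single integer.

Answer: 12

Derivation:
Input: [6, -4, -3, 1, -2, 6, 1]
Stage 1 (AMPLIFY 3): 6*3=18, -4*3=-12, -3*3=-9, 1*3=3, -2*3=-6, 6*3=18, 1*3=3 -> [18, -12, -9, 3, -6, 18, 3]
Stage 2 (DELAY): [0, 18, -12, -9, 3, -6, 18] = [0, 18, -12, -9, 3, -6, 18] -> [0, 18, -12, -9, 3, -6, 18]
Stage 3 (AMPLIFY -1): 0*-1=0, 18*-1=-18, -12*-1=12, -9*-1=9, 3*-1=-3, -6*-1=6, 18*-1=-18 -> [0, -18, 12, 9, -3, 6, -18]
Stage 4 (ABS): |0|=0, |-18|=18, |12|=12, |9|=9, |-3|=3, |6|=6, |-18|=18 -> [0, 18, 12, 9, 3, 6, 18]
Stage 5 (CLIP -3 2): clip(0,-3,2)=0, clip(18,-3,2)=2, clip(12,-3,2)=2, clip(9,-3,2)=2, clip(3,-3,2)=2, clip(6,-3,2)=2, clip(18,-3,2)=2 -> [0, 2, 2, 2, 2, 2, 2]
Output sum: 12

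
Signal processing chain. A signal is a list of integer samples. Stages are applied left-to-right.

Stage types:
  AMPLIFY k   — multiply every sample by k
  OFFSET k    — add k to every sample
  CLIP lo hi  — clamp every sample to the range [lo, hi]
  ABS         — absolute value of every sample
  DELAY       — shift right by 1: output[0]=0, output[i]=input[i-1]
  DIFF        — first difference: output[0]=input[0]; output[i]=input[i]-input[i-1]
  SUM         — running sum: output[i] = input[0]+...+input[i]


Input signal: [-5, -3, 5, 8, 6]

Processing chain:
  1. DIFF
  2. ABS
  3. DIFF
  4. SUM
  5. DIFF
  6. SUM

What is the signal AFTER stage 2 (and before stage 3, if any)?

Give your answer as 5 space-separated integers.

Input: [-5, -3, 5, 8, 6]
Stage 1 (DIFF): s[0]=-5, -3--5=2, 5--3=8, 8-5=3, 6-8=-2 -> [-5, 2, 8, 3, -2]
Stage 2 (ABS): |-5|=5, |2|=2, |8|=8, |3|=3, |-2|=2 -> [5, 2, 8, 3, 2]

Answer: 5 2 8 3 2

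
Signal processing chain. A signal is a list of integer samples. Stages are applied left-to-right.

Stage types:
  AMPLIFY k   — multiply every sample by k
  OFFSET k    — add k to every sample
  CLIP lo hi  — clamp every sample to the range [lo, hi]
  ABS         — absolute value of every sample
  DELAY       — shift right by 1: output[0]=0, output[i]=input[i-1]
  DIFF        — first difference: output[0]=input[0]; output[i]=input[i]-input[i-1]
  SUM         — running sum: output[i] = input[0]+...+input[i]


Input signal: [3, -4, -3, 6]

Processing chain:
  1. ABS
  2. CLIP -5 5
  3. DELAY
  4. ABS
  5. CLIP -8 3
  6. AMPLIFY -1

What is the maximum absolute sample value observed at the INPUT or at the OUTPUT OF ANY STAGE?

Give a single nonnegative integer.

Answer: 6

Derivation:
Input: [3, -4, -3, 6] (max |s|=6)
Stage 1 (ABS): |3|=3, |-4|=4, |-3|=3, |6|=6 -> [3, 4, 3, 6] (max |s|=6)
Stage 2 (CLIP -5 5): clip(3,-5,5)=3, clip(4,-5,5)=4, clip(3,-5,5)=3, clip(6,-5,5)=5 -> [3, 4, 3, 5] (max |s|=5)
Stage 3 (DELAY): [0, 3, 4, 3] = [0, 3, 4, 3] -> [0, 3, 4, 3] (max |s|=4)
Stage 4 (ABS): |0|=0, |3|=3, |4|=4, |3|=3 -> [0, 3, 4, 3] (max |s|=4)
Stage 5 (CLIP -8 3): clip(0,-8,3)=0, clip(3,-8,3)=3, clip(4,-8,3)=3, clip(3,-8,3)=3 -> [0, 3, 3, 3] (max |s|=3)
Stage 6 (AMPLIFY -1): 0*-1=0, 3*-1=-3, 3*-1=-3, 3*-1=-3 -> [0, -3, -3, -3] (max |s|=3)
Overall max amplitude: 6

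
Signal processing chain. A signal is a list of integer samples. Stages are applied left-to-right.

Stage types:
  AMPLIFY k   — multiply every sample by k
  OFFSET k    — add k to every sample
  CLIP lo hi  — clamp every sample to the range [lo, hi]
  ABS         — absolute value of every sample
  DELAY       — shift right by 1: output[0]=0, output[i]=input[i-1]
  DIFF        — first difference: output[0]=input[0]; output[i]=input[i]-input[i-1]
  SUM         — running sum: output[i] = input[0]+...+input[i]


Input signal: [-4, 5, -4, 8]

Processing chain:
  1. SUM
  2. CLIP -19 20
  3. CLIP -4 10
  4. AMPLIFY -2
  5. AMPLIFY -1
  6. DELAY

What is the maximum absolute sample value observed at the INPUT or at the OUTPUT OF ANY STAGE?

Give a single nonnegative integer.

Answer: 10

Derivation:
Input: [-4, 5, -4, 8] (max |s|=8)
Stage 1 (SUM): sum[0..0]=-4, sum[0..1]=1, sum[0..2]=-3, sum[0..3]=5 -> [-4, 1, -3, 5] (max |s|=5)
Stage 2 (CLIP -19 20): clip(-4,-19,20)=-4, clip(1,-19,20)=1, clip(-3,-19,20)=-3, clip(5,-19,20)=5 -> [-4, 1, -3, 5] (max |s|=5)
Stage 3 (CLIP -4 10): clip(-4,-4,10)=-4, clip(1,-4,10)=1, clip(-3,-4,10)=-3, clip(5,-4,10)=5 -> [-4, 1, -3, 5] (max |s|=5)
Stage 4 (AMPLIFY -2): -4*-2=8, 1*-2=-2, -3*-2=6, 5*-2=-10 -> [8, -2, 6, -10] (max |s|=10)
Stage 5 (AMPLIFY -1): 8*-1=-8, -2*-1=2, 6*-1=-6, -10*-1=10 -> [-8, 2, -6, 10] (max |s|=10)
Stage 6 (DELAY): [0, -8, 2, -6] = [0, -8, 2, -6] -> [0, -8, 2, -6] (max |s|=8)
Overall max amplitude: 10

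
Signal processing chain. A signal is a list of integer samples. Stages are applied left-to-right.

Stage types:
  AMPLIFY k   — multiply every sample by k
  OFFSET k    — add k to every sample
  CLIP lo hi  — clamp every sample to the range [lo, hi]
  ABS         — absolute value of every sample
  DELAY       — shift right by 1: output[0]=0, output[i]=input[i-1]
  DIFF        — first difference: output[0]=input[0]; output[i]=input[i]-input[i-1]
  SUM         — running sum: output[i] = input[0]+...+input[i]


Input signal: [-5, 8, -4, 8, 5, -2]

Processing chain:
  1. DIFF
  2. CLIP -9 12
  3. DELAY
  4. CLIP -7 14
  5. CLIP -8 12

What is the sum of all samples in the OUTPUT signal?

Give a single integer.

Answer: 9

Derivation:
Input: [-5, 8, -4, 8, 5, -2]
Stage 1 (DIFF): s[0]=-5, 8--5=13, -4-8=-12, 8--4=12, 5-8=-3, -2-5=-7 -> [-5, 13, -12, 12, -3, -7]
Stage 2 (CLIP -9 12): clip(-5,-9,12)=-5, clip(13,-9,12)=12, clip(-12,-9,12)=-9, clip(12,-9,12)=12, clip(-3,-9,12)=-3, clip(-7,-9,12)=-7 -> [-5, 12, -9, 12, -3, -7]
Stage 3 (DELAY): [0, -5, 12, -9, 12, -3] = [0, -5, 12, -9, 12, -3] -> [0, -5, 12, -9, 12, -3]
Stage 4 (CLIP -7 14): clip(0,-7,14)=0, clip(-5,-7,14)=-5, clip(12,-7,14)=12, clip(-9,-7,14)=-7, clip(12,-7,14)=12, clip(-3,-7,14)=-3 -> [0, -5, 12, -7, 12, -3]
Stage 5 (CLIP -8 12): clip(0,-8,12)=0, clip(-5,-8,12)=-5, clip(12,-8,12)=12, clip(-7,-8,12)=-7, clip(12,-8,12)=12, clip(-3,-8,12)=-3 -> [0, -5, 12, -7, 12, -3]
Output sum: 9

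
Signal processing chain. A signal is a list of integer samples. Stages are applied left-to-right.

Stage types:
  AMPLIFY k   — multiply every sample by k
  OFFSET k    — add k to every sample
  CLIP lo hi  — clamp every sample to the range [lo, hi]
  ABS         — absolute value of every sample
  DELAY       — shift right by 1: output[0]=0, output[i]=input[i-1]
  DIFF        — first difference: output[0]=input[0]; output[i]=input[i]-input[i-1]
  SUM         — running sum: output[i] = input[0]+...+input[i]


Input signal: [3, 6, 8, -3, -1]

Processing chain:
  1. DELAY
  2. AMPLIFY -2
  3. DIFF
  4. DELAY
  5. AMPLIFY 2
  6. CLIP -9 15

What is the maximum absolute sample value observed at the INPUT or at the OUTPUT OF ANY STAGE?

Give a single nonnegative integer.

Answer: 22

Derivation:
Input: [3, 6, 8, -3, -1] (max |s|=8)
Stage 1 (DELAY): [0, 3, 6, 8, -3] = [0, 3, 6, 8, -3] -> [0, 3, 6, 8, -3] (max |s|=8)
Stage 2 (AMPLIFY -2): 0*-2=0, 3*-2=-6, 6*-2=-12, 8*-2=-16, -3*-2=6 -> [0, -6, -12, -16, 6] (max |s|=16)
Stage 3 (DIFF): s[0]=0, -6-0=-6, -12--6=-6, -16--12=-4, 6--16=22 -> [0, -6, -6, -4, 22] (max |s|=22)
Stage 4 (DELAY): [0, 0, -6, -6, -4] = [0, 0, -6, -6, -4] -> [0, 0, -6, -6, -4] (max |s|=6)
Stage 5 (AMPLIFY 2): 0*2=0, 0*2=0, -6*2=-12, -6*2=-12, -4*2=-8 -> [0, 0, -12, -12, -8] (max |s|=12)
Stage 6 (CLIP -9 15): clip(0,-9,15)=0, clip(0,-9,15)=0, clip(-12,-9,15)=-9, clip(-12,-9,15)=-9, clip(-8,-9,15)=-8 -> [0, 0, -9, -9, -8] (max |s|=9)
Overall max amplitude: 22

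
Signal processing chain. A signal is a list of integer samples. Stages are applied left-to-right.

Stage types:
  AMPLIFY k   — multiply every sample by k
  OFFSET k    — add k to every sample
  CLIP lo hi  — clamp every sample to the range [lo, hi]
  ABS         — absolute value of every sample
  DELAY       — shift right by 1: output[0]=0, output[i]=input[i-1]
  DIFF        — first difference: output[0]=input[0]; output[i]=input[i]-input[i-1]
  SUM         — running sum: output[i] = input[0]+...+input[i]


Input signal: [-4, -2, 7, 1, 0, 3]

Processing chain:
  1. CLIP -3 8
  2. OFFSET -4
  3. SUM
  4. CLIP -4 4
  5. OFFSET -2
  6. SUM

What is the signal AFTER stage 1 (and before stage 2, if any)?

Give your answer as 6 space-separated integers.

Answer: -3 -2 7 1 0 3

Derivation:
Input: [-4, -2, 7, 1, 0, 3]
Stage 1 (CLIP -3 8): clip(-4,-3,8)=-3, clip(-2,-3,8)=-2, clip(7,-3,8)=7, clip(1,-3,8)=1, clip(0,-3,8)=0, clip(3,-3,8)=3 -> [-3, -2, 7, 1, 0, 3]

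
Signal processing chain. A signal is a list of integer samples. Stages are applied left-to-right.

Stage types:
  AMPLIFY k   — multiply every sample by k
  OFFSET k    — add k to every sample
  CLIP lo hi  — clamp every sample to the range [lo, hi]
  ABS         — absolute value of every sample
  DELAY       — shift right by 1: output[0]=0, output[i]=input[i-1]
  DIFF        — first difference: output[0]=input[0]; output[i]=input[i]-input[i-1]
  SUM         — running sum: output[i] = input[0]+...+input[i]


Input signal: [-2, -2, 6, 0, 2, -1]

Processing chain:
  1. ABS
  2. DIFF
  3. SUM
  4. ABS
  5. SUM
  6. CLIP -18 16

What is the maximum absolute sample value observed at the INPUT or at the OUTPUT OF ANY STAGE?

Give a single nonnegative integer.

Input: [-2, -2, 6, 0, 2, -1] (max |s|=6)
Stage 1 (ABS): |-2|=2, |-2|=2, |6|=6, |0|=0, |2|=2, |-1|=1 -> [2, 2, 6, 0, 2, 1] (max |s|=6)
Stage 2 (DIFF): s[0]=2, 2-2=0, 6-2=4, 0-6=-6, 2-0=2, 1-2=-1 -> [2, 0, 4, -6, 2, -1] (max |s|=6)
Stage 3 (SUM): sum[0..0]=2, sum[0..1]=2, sum[0..2]=6, sum[0..3]=0, sum[0..4]=2, sum[0..5]=1 -> [2, 2, 6, 0, 2, 1] (max |s|=6)
Stage 4 (ABS): |2|=2, |2|=2, |6|=6, |0|=0, |2|=2, |1|=1 -> [2, 2, 6, 0, 2, 1] (max |s|=6)
Stage 5 (SUM): sum[0..0]=2, sum[0..1]=4, sum[0..2]=10, sum[0..3]=10, sum[0..4]=12, sum[0..5]=13 -> [2, 4, 10, 10, 12, 13] (max |s|=13)
Stage 6 (CLIP -18 16): clip(2,-18,16)=2, clip(4,-18,16)=4, clip(10,-18,16)=10, clip(10,-18,16)=10, clip(12,-18,16)=12, clip(13,-18,16)=13 -> [2, 4, 10, 10, 12, 13] (max |s|=13)
Overall max amplitude: 13

Answer: 13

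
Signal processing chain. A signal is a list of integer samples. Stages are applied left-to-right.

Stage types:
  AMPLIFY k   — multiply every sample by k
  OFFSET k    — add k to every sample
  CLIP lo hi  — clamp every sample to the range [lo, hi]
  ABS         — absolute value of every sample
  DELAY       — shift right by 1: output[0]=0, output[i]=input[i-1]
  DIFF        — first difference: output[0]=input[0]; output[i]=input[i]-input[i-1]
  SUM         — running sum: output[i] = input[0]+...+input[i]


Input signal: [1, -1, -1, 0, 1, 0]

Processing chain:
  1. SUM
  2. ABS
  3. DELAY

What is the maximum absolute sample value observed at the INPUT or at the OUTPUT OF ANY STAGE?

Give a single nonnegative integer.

Answer: 1

Derivation:
Input: [1, -1, -1, 0, 1, 0] (max |s|=1)
Stage 1 (SUM): sum[0..0]=1, sum[0..1]=0, sum[0..2]=-1, sum[0..3]=-1, sum[0..4]=0, sum[0..5]=0 -> [1, 0, -1, -1, 0, 0] (max |s|=1)
Stage 2 (ABS): |1|=1, |0|=0, |-1|=1, |-1|=1, |0|=0, |0|=0 -> [1, 0, 1, 1, 0, 0] (max |s|=1)
Stage 3 (DELAY): [0, 1, 0, 1, 1, 0] = [0, 1, 0, 1, 1, 0] -> [0, 1, 0, 1, 1, 0] (max |s|=1)
Overall max amplitude: 1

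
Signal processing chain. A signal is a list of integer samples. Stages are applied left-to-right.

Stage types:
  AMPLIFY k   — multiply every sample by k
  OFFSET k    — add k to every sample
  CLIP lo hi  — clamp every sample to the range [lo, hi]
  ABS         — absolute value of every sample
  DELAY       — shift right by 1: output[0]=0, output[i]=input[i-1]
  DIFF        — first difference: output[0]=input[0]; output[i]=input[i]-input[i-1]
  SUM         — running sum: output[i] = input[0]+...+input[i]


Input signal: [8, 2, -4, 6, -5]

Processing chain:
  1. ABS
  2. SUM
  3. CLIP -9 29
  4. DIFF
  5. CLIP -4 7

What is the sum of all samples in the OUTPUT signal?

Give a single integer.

Input: [8, 2, -4, 6, -5]
Stage 1 (ABS): |8|=8, |2|=2, |-4|=4, |6|=6, |-5|=5 -> [8, 2, 4, 6, 5]
Stage 2 (SUM): sum[0..0]=8, sum[0..1]=10, sum[0..2]=14, sum[0..3]=20, sum[0..4]=25 -> [8, 10, 14, 20, 25]
Stage 3 (CLIP -9 29): clip(8,-9,29)=8, clip(10,-9,29)=10, clip(14,-9,29)=14, clip(20,-9,29)=20, clip(25,-9,29)=25 -> [8, 10, 14, 20, 25]
Stage 4 (DIFF): s[0]=8, 10-8=2, 14-10=4, 20-14=6, 25-20=5 -> [8, 2, 4, 6, 5]
Stage 5 (CLIP -4 7): clip(8,-4,7)=7, clip(2,-4,7)=2, clip(4,-4,7)=4, clip(6,-4,7)=6, clip(5,-4,7)=5 -> [7, 2, 4, 6, 5]
Output sum: 24

Answer: 24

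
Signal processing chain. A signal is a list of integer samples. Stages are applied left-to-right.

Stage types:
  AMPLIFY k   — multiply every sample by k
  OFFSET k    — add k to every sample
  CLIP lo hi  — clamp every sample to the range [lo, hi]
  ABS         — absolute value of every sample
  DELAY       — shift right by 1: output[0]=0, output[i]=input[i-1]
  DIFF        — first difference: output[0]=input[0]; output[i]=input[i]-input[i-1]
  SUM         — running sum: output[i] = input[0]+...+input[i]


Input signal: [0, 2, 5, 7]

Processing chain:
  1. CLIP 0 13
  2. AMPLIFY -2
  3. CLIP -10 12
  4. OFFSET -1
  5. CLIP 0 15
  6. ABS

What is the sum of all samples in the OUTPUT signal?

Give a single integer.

Answer: 0

Derivation:
Input: [0, 2, 5, 7]
Stage 1 (CLIP 0 13): clip(0,0,13)=0, clip(2,0,13)=2, clip(5,0,13)=5, clip(7,0,13)=7 -> [0, 2, 5, 7]
Stage 2 (AMPLIFY -2): 0*-2=0, 2*-2=-4, 5*-2=-10, 7*-2=-14 -> [0, -4, -10, -14]
Stage 3 (CLIP -10 12): clip(0,-10,12)=0, clip(-4,-10,12)=-4, clip(-10,-10,12)=-10, clip(-14,-10,12)=-10 -> [0, -4, -10, -10]
Stage 4 (OFFSET -1): 0+-1=-1, -4+-1=-5, -10+-1=-11, -10+-1=-11 -> [-1, -5, -11, -11]
Stage 5 (CLIP 0 15): clip(-1,0,15)=0, clip(-5,0,15)=0, clip(-11,0,15)=0, clip(-11,0,15)=0 -> [0, 0, 0, 0]
Stage 6 (ABS): |0|=0, |0|=0, |0|=0, |0|=0 -> [0, 0, 0, 0]
Output sum: 0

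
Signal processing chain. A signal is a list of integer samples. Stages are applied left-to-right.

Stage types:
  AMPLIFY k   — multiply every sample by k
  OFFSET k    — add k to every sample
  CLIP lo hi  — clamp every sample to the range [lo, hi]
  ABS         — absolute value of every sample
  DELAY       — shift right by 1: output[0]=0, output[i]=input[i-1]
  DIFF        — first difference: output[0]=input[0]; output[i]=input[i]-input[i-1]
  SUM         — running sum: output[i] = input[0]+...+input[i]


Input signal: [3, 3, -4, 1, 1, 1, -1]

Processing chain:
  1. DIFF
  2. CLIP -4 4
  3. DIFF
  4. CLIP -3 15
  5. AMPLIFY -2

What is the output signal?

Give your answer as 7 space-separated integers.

Input: [3, 3, -4, 1, 1, 1, -1]
Stage 1 (DIFF): s[0]=3, 3-3=0, -4-3=-7, 1--4=5, 1-1=0, 1-1=0, -1-1=-2 -> [3, 0, -7, 5, 0, 0, -2]
Stage 2 (CLIP -4 4): clip(3,-4,4)=3, clip(0,-4,4)=0, clip(-7,-4,4)=-4, clip(5,-4,4)=4, clip(0,-4,4)=0, clip(0,-4,4)=0, clip(-2,-4,4)=-2 -> [3, 0, -4, 4, 0, 0, -2]
Stage 3 (DIFF): s[0]=3, 0-3=-3, -4-0=-4, 4--4=8, 0-4=-4, 0-0=0, -2-0=-2 -> [3, -3, -4, 8, -4, 0, -2]
Stage 4 (CLIP -3 15): clip(3,-3,15)=3, clip(-3,-3,15)=-3, clip(-4,-3,15)=-3, clip(8,-3,15)=8, clip(-4,-3,15)=-3, clip(0,-3,15)=0, clip(-2,-3,15)=-2 -> [3, -3, -3, 8, -3, 0, -2]
Stage 5 (AMPLIFY -2): 3*-2=-6, -3*-2=6, -3*-2=6, 8*-2=-16, -3*-2=6, 0*-2=0, -2*-2=4 -> [-6, 6, 6, -16, 6, 0, 4]

Answer: -6 6 6 -16 6 0 4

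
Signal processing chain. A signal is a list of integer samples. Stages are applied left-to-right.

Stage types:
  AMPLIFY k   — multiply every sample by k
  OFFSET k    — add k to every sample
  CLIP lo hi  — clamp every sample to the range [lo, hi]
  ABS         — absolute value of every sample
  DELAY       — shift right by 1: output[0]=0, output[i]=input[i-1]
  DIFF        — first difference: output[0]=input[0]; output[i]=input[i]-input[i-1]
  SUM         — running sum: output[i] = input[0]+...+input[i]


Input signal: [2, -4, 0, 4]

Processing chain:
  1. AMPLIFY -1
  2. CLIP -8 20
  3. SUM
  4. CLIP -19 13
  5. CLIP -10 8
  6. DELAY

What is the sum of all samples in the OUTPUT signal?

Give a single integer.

Input: [2, -4, 0, 4]
Stage 1 (AMPLIFY -1): 2*-1=-2, -4*-1=4, 0*-1=0, 4*-1=-4 -> [-2, 4, 0, -4]
Stage 2 (CLIP -8 20): clip(-2,-8,20)=-2, clip(4,-8,20)=4, clip(0,-8,20)=0, clip(-4,-8,20)=-4 -> [-2, 4, 0, -4]
Stage 3 (SUM): sum[0..0]=-2, sum[0..1]=2, sum[0..2]=2, sum[0..3]=-2 -> [-2, 2, 2, -2]
Stage 4 (CLIP -19 13): clip(-2,-19,13)=-2, clip(2,-19,13)=2, clip(2,-19,13)=2, clip(-2,-19,13)=-2 -> [-2, 2, 2, -2]
Stage 5 (CLIP -10 8): clip(-2,-10,8)=-2, clip(2,-10,8)=2, clip(2,-10,8)=2, clip(-2,-10,8)=-2 -> [-2, 2, 2, -2]
Stage 6 (DELAY): [0, -2, 2, 2] = [0, -2, 2, 2] -> [0, -2, 2, 2]
Output sum: 2

Answer: 2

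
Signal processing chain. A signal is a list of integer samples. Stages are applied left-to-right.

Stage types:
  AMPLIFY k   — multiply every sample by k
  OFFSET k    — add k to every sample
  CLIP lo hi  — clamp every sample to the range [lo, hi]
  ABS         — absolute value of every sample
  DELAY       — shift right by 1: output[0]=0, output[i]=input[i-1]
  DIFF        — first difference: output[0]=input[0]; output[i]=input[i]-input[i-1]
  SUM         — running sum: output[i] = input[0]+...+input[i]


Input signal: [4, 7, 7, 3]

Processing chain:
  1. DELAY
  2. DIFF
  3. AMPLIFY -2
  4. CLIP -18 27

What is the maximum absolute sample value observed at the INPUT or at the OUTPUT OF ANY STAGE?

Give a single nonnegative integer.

Answer: 8

Derivation:
Input: [4, 7, 7, 3] (max |s|=7)
Stage 1 (DELAY): [0, 4, 7, 7] = [0, 4, 7, 7] -> [0, 4, 7, 7] (max |s|=7)
Stage 2 (DIFF): s[0]=0, 4-0=4, 7-4=3, 7-7=0 -> [0, 4, 3, 0] (max |s|=4)
Stage 3 (AMPLIFY -2): 0*-2=0, 4*-2=-8, 3*-2=-6, 0*-2=0 -> [0, -8, -6, 0] (max |s|=8)
Stage 4 (CLIP -18 27): clip(0,-18,27)=0, clip(-8,-18,27)=-8, clip(-6,-18,27)=-6, clip(0,-18,27)=0 -> [0, -8, -6, 0] (max |s|=8)
Overall max amplitude: 8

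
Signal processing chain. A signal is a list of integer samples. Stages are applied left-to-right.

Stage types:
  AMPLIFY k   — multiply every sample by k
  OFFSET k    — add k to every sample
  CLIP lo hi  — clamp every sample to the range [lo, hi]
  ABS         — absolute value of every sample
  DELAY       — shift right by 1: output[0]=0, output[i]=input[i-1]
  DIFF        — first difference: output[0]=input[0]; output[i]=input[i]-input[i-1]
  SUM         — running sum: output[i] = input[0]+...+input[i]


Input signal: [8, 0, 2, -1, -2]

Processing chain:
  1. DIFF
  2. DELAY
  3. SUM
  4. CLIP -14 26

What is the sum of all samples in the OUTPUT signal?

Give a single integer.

Input: [8, 0, 2, -1, -2]
Stage 1 (DIFF): s[0]=8, 0-8=-8, 2-0=2, -1-2=-3, -2--1=-1 -> [8, -8, 2, -3, -1]
Stage 2 (DELAY): [0, 8, -8, 2, -3] = [0, 8, -8, 2, -3] -> [0, 8, -8, 2, -3]
Stage 3 (SUM): sum[0..0]=0, sum[0..1]=8, sum[0..2]=0, sum[0..3]=2, sum[0..4]=-1 -> [0, 8, 0, 2, -1]
Stage 4 (CLIP -14 26): clip(0,-14,26)=0, clip(8,-14,26)=8, clip(0,-14,26)=0, clip(2,-14,26)=2, clip(-1,-14,26)=-1 -> [0, 8, 0, 2, -1]
Output sum: 9

Answer: 9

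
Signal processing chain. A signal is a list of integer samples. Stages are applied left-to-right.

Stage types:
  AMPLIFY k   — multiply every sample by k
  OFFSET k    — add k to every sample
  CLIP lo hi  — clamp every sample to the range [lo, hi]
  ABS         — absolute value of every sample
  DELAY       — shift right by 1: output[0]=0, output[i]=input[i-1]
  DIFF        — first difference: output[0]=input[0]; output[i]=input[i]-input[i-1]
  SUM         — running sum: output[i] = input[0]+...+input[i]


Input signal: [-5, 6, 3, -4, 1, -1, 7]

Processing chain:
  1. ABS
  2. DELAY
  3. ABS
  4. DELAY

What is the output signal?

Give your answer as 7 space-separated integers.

Input: [-5, 6, 3, -4, 1, -1, 7]
Stage 1 (ABS): |-5|=5, |6|=6, |3|=3, |-4|=4, |1|=1, |-1|=1, |7|=7 -> [5, 6, 3, 4, 1, 1, 7]
Stage 2 (DELAY): [0, 5, 6, 3, 4, 1, 1] = [0, 5, 6, 3, 4, 1, 1] -> [0, 5, 6, 3, 4, 1, 1]
Stage 3 (ABS): |0|=0, |5|=5, |6|=6, |3|=3, |4|=4, |1|=1, |1|=1 -> [0, 5, 6, 3, 4, 1, 1]
Stage 4 (DELAY): [0, 0, 5, 6, 3, 4, 1] = [0, 0, 5, 6, 3, 4, 1] -> [0, 0, 5, 6, 3, 4, 1]

Answer: 0 0 5 6 3 4 1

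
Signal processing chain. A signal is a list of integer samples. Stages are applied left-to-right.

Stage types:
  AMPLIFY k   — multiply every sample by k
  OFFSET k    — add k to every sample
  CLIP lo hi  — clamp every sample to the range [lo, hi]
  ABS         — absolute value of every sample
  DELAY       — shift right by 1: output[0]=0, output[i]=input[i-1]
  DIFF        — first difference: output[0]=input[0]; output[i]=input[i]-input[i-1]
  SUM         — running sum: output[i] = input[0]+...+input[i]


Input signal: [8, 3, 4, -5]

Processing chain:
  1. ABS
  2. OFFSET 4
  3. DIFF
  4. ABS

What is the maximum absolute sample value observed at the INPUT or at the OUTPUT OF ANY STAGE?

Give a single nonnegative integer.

Answer: 12

Derivation:
Input: [8, 3, 4, -5] (max |s|=8)
Stage 1 (ABS): |8|=8, |3|=3, |4|=4, |-5|=5 -> [8, 3, 4, 5] (max |s|=8)
Stage 2 (OFFSET 4): 8+4=12, 3+4=7, 4+4=8, 5+4=9 -> [12, 7, 8, 9] (max |s|=12)
Stage 3 (DIFF): s[0]=12, 7-12=-5, 8-7=1, 9-8=1 -> [12, -5, 1, 1] (max |s|=12)
Stage 4 (ABS): |12|=12, |-5|=5, |1|=1, |1|=1 -> [12, 5, 1, 1] (max |s|=12)
Overall max amplitude: 12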